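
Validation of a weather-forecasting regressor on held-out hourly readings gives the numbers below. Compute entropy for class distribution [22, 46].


Probabilities: [22/68, 46/68] ≈ [0.3235, 0.6765]
H = -((22/68)·log₂(22/68) + (46/68)·log₂(46/68))
  = 0.9082 bits

0.9082 bits


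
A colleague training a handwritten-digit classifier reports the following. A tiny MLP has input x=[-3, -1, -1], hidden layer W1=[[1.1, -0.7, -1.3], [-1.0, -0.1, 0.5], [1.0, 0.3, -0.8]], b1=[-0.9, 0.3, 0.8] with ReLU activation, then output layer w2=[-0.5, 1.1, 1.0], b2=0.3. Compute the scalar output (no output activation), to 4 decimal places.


z1[0] = (1.1)·(-3) + (-0.7)·(-1) + (-1.3)·(-1) - 0.9 = -2.2
z1[1] = (-1.0)·(-3) + (-0.1)·(-1) + (0.5)·(-1) + 0.3 = 2.9
z1[2] = (1.0)·(-3) + (0.3)·(-1) + (-0.8)·(-1) + 0.8 = -1.7
h = ReLU(z1) = [0.0, 2.9, 0.0]
output = (-0.5)·(0.0) + (1.1)·(2.9) + (1.0)·(0.0) + 0.3 = 3.49

3.49


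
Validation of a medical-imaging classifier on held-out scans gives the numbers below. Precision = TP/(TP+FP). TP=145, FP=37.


Precision = TP/(TP+FP)
= 145/(145+37)
= 145/182 = 79.67%

79.67%


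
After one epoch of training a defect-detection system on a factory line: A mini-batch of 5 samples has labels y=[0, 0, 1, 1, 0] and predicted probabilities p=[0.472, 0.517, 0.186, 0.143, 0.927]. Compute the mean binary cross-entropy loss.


L[0] = -ln(1-0.472) = -ln(0.528) = 0.6387
L[1] = -ln(1-0.517) = -ln(0.483) = 0.7277
L[2] = -ln(0.186) = 1.682
L[3] = -ln(0.143) = 1.9449
L[4] = -ln(1-0.927) = -ln(0.073) = 2.6173
mean = (0.6387 + 0.7277 + 1.682 + 1.9449 + 2.6173)/5 = 1.5221

1.5221


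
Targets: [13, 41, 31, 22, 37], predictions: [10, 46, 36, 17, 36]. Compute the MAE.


Absolute errors: |13-10|=3, |41-46|=5, |31-36|=5, |22-17|=5, |37-36|=1
Sum = 19
MAE = 19/5 = 19/5

19/5


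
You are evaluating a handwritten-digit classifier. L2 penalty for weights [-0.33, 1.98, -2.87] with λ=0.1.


‖w‖₂² = (-0.33)² + (1.98)² + (-2.87)²
     = 0.1089 + 3.9204 + 8.2369
     = 12.2662
λ·‖w‖₂² = 0.1·12.2662 = 1.22662

1.22662


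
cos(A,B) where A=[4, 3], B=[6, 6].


A·B = 4·6 + 3·6 = 42
‖A‖ = √25 = 5, ‖B‖ = √72 = 8.4853
cos = 42/(√25·√72) = 42/√1800 = 0.9899

0.9899


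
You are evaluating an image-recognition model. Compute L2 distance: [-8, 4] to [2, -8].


d = √((-8-2)² + (4+ 8)²)
  = √(100 + 144)
  = √244 = 15.6205

15.6205


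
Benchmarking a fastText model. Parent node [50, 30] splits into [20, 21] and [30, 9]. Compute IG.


Parent = [50, 30], H_parent = 0.9544
H_left = 0.9996 (n=41), H_right = 0.7793 (n=39)
H_children = (41/80)·0.9996 + (39/80)·0.7793 = 0.8922
IG = 0.9544 - 0.8922 = 0.0622

0.0622


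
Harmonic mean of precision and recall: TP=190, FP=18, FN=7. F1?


Precision = 190/208 = 0.9135
Recall = 190/197 = 0.9645
F1 = 2·P·R/(P+R) = 2·TP/(2·TP+FP+FN) = 380/(380+18+7) = 380/405 = 0.9383

0.9383


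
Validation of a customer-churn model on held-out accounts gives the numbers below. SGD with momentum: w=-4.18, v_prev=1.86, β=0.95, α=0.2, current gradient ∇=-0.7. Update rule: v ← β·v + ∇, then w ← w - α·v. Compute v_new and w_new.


v_new = 0.95·1.86 - 0.7 = 1.767 - 0.7 = 1.067
w_new = -4.18 - 0.2·1.067 = -4.18 - 0.2134 = -4.3934

v_new=1.067, w_new=-4.3934


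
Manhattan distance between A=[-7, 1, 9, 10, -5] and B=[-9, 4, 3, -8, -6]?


d = |-7+ 9| + |1-4| + |9-3| + |10+ 8| + |-5+ 6|
  = 2 + 3 + 6 + 18 + 1
  = 30

30


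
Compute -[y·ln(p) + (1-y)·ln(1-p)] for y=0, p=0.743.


BCE = -[y·ln(p) + (1-y)·ln(1-p)]
= -0 - 1·ln(1-0.743)
= -ln(0.257) = 1.3587

1.3587


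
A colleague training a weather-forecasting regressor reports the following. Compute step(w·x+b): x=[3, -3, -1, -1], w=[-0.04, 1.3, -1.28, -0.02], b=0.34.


z = (3)·(-0.04) + (-3)·(1.3) + (-1)·(-1.28) + (-1)·(-0.02) + 0.34
  = -2.38
step(z) = 0 (z<0)

0


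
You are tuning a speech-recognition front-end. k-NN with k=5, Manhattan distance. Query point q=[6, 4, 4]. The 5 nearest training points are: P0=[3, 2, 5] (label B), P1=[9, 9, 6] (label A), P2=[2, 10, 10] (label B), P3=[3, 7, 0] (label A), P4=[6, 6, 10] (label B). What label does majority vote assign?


d(q,P0) = 6  (label B)
d(q,P1) = 10  (label A)
d(q,P2) = 16  (label B)
d(q,P3) = 10  (label A)
d(q,P4) = 8  (label B)
Votes: A=2, B=3
Majority → B

B


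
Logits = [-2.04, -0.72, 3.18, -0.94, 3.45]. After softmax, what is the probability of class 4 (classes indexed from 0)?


Exponentials: e^-2.04=0.13, e^-0.72=0.4868, e^3.18=24.0468, e^-0.94=0.3906, e^3.45=31.5004
Sum = 56.5546
Softmax = [0.0023, 0.0086, 0.4252, 0.0069, 0.557]
p[4] = 31.5004/56.5546 = 0.557

0.557


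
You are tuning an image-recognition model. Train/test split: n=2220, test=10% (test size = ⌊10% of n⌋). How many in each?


Test = ⌊2220·10/100⌋ = 222
Train = 2220 - 222 = 1998

Train: 1998, Test: 222


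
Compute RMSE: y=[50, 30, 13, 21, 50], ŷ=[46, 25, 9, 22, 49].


MSE = 59/5 = 11.8
RMSE = √(59/5) = 3.4351

3.4351


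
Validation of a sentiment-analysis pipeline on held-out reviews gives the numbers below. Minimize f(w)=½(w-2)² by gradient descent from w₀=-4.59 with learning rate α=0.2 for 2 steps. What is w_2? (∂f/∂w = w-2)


step 1: grad = -4.59-2 = -6.59; w = -4.59 - 0.2·(-6.59) = -3.272
step 2: grad = -3.272-2 = -5.272; w = -3.272 - 0.2·(-5.272) = -2.2176

-2.2176


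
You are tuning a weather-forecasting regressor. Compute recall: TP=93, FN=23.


Recall = TP/(TP+FN)
= 93/(93+23)
= 93/116 = 80.17%

80.17%


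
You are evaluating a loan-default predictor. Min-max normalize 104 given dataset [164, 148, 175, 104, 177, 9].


min=9, max=177
(104-9)/(177-9) = 95/168 = 0.5655

0.5655


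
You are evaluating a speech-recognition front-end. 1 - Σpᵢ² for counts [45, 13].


Probabilities: [45/58, 13/58] ≈ [0.7759, 0.2241]
Σpᵢ² = (2025 + 169)/58² = 2194/3364
Gini = 1 - Σpᵢ² = 1 - 2194/3364 = 0.3478

0.3478


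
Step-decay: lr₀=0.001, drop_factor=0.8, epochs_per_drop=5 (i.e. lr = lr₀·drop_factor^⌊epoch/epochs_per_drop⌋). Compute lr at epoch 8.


n_drops = ⌊8/5⌋ = 1
lr = 0.001·0.8^1 = 0.001·0.8 = 0.0008

0.0008


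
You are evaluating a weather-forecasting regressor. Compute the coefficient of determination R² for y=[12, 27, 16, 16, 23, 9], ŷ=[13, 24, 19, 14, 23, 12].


ȳ = 17.1667
SS_res = Σ(y-ŷ)² = 32
SS_tot = Σ(y-ȳ)² = 226.83
R² = 1 - SS_res/SS_tot = 1 - 0.1411 = 0.8589

0.8589


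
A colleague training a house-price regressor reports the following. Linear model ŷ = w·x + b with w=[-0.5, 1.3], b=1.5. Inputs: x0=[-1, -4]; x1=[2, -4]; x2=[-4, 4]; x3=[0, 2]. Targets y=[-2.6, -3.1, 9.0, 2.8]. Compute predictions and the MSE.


ŷ0 = (-0.5)·(-1) + (1.3)·(-4) + 1.5 = -3.2
ŷ1 = (-0.5)·(2) + (1.3)·(-4) + 1.5 = -4.7
ŷ2 = (-0.5)·(-4) + (1.3)·(4) + 1.5 = 8.7
ŷ3 = (-0.5)·(0) + (1.3)·(2) + 1.5 = 4.1
errors² = [0.36, 2.56, 0.09, 1.69]
MSE = 4.7000/4 = 1.175

1.175


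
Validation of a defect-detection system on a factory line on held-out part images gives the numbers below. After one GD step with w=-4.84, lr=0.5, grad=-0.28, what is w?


w_new = w - α·∇
= -4.84 - 0.5·-0.28
= -4.84 + 0.14
= -4.7

-4.7


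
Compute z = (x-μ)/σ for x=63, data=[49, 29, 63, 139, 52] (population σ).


μ = 66.4, σ = 37.9241
z = (63 - 66.4)/37.9241 = -0.0897

-0.0897


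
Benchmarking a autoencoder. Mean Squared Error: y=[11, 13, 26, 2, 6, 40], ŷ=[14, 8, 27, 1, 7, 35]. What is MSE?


Squared errors: (11-14)²=9, (13-8)²=25, (26-27)²=1, (2-1)²=1, (6-7)²=1, (40-35)²=25
Sum = 62
MSE = 62/6 = 31/3

31/3


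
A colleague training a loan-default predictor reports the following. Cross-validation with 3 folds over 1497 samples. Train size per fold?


Fold size = 1497/3 = 499
Training per fold = 1497 - 499 = 998

998


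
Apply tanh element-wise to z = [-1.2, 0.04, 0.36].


tanh(-1.2) = -0.8337
tanh(0.04) = 0.04
tanh(0.36) = 0.3452
result = [-0.8337, 0.04, 0.3452]

[-0.8337, 0.04, 0.3452]


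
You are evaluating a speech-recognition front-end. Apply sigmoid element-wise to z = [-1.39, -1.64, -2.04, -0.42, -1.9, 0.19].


σ(-1.39) = 1/(1+e^1.39) = 0.1994
σ(-1.64) = 1/(1+e^1.64) = 0.1625
σ(-2.04) = 1/(1+e^2.04) = 0.1151
σ(-0.42) = 1/(1+e^0.42) = 0.3965
σ(-1.9) = 1/(1+e^1.9) = 0.1301
σ(0.19) = 1/(1+e^-0.19) = 0.5474
result = [0.1994, 0.1625, 0.1151, 0.3965, 0.1301, 0.5474]

[0.1994, 0.1625, 0.1151, 0.3965, 0.1301, 0.5474]


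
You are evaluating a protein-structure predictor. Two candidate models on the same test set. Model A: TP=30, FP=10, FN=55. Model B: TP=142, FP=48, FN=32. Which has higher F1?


Model A: P=30/40=0.75, R=30/85=0.3529, F1=2PR/(P+R)=2TP/(2TP+FP+FN)=60/125=0.48
Model B: P=142/190=0.7474, R=142/174=0.8161, F1=2PR/(P+R)=2TP/(2TP+FP+FN)=284/364=0.7802
0.48 < 0.7802 → Model B

Model B


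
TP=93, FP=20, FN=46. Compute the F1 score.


Precision = 93/113 = 0.823
Recall = 93/139 = 0.6691
F1 = 2·P·R/(P+R) = 2·TP/(2·TP+FP+FN) = 186/(186+20+46) = 186/252 = 0.7381

0.7381


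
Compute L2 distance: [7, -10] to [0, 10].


d = √((7-0)² + (-10-10)²)
  = √(49 + 400)
  = √449 = 21.1896

21.1896


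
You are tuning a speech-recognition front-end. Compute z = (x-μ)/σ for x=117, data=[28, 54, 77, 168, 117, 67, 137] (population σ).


μ = 92.5714, σ = 46.0027
z = (117 - 92.5714)/46.0027 = 0.531

0.531


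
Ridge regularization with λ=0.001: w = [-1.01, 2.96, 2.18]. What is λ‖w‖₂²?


‖w‖₂² = (-1.01)² + (2.96)² + (2.18)²
     = 1.0201 + 8.7616 + 4.7524
     = 14.5341
λ·‖w‖₂² = 0.001·14.5341 = 0.014534

0.014534


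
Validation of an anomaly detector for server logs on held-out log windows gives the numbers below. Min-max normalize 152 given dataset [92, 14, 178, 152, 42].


min=14, max=178
(152-14)/(178-14) = 138/164 = 0.8415

0.8415


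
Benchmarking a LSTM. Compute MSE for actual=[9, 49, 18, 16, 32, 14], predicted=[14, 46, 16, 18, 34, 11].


Squared errors: (9-14)²=25, (49-46)²=9, (18-16)²=4, (16-18)²=4, (32-34)²=4, (14-11)²=9
Sum = 55
MSE = 55/6 = 55/6

55/6


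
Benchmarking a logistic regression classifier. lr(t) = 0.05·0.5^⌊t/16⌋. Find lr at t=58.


n_drops = ⌊58/16⌋ = 3
lr = 0.05·0.5^3 = 0.05·0.125 = 0.00625

0.00625


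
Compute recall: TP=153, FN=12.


Recall = TP/(TP+FN)
= 153/(153+12)
= 153/165 = 92.73%

92.73%


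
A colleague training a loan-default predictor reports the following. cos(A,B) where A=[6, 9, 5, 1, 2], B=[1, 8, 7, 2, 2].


A·B = 6·1 + 9·8 + 5·7 + 1·2 + 2·2 = 119
‖A‖ = √147 = 12.1244, ‖B‖ = √122 = 11.0454
cos = 119/(√147·√122) = 119/√17934 = 0.8886

0.8886


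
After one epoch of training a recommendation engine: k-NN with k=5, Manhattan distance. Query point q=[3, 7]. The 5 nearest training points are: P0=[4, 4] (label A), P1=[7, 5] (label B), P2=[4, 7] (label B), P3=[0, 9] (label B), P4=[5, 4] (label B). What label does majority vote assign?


d(q,P0) = 4  (label A)
d(q,P1) = 6  (label B)
d(q,P2) = 1  (label B)
d(q,P3) = 5  (label B)
d(q,P4) = 5  (label B)
Votes: A=1, B=4
Majority → B

B


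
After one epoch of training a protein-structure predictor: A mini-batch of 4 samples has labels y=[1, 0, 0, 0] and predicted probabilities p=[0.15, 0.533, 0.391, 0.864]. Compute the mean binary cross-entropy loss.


L[0] = -ln(0.15) = 1.8971
L[1] = -ln(1-0.533) = -ln(0.467) = 0.7614
L[2] = -ln(1-0.391) = -ln(0.609) = 0.4959
L[3] = -ln(1-0.864) = -ln(0.136) = 1.9951
mean = (1.8971 + 0.7614 + 0.4959 + 1.9951)/4 = 1.2874

1.2874


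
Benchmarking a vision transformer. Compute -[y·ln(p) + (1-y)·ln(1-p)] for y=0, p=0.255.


BCE = -[y·ln(p) + (1-y)·ln(1-p)]
= -0 - 1·ln(1-0.255)
= -ln(0.745) = 0.2944

0.2944


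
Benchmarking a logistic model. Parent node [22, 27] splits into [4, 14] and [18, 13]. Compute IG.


Parent = [22, 27], H_parent = 0.9925
H_left = 0.7642 (n=18), H_right = 0.9812 (n=31)
H_children = (18/49)·0.7642 + (31/49)·0.9812 = 0.9015
IG = 0.9925 - 0.9015 = 0.091

0.091


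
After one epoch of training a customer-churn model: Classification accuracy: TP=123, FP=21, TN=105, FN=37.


Accuracy = (TP+TN)/(TP+TN+FP+FN)
= (123+105)/(286)
= 228/286 = 79.72%

79.72%


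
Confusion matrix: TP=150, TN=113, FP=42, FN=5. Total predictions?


Total = TP + TN + FP + FN
= 150 + 113 + 42 + 5
= 310
(Predicted positive: 192, predicted negative: 118)

310


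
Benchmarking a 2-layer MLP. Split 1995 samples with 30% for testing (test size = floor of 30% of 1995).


Test = ⌊1995·30/100⌋ = 598
Train = 1995 - 598 = 1397

Train: 1397, Test: 598


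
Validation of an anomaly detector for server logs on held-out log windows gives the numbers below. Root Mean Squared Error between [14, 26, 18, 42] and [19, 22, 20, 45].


MSE = 54/4 = 13.5
RMSE = √(54/4) = 3.6742

3.6742


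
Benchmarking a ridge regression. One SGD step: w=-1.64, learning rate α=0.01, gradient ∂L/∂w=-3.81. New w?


w_new = w - α·∇
= -1.64 - 0.01·-3.81
= -1.64 + 0.0381
= -1.6019

-1.6019


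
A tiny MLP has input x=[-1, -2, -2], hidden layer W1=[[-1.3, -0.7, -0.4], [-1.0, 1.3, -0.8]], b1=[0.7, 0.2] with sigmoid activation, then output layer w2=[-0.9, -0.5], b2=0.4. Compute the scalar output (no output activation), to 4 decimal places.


z1[0] = (-1.3)·(-1) + (-0.7)·(-2) + (-0.4)·(-2) + 0.7 = 4.2
z1[1] = (-1.0)·(-1) + (1.3)·(-2) + (-0.8)·(-2) + 0.2 = 0.2
h = sigmoid(z1) = [0.9852, 0.5498]
output = (-0.9)·(0.9852) + (-0.5)·(0.5498) + 0.4 = -0.7616

-0.7616


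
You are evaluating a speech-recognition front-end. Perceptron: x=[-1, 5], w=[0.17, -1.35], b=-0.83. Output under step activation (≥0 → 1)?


z = (-1)·(0.17) + (5)·(-1.35) - 0.83
  = -7.75
step(z) = 0 (z<0)

0


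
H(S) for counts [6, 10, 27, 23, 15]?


Probabilities: [6/81, 10/81, 27/81, 23/81, 15/81] ≈ [0.0741, 0.1235, 0.3333, 0.284, 0.1852]
H = -((6/81)·log₂(6/81) + (10/81)·log₂(10/81) + (27/81)·log₂(27/81) + (23/81)·log₂(23/81) + (15/81)·log₂(15/81))
  = 2.1453 bits

2.1453 bits


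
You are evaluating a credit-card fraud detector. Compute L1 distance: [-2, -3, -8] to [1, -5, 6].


d = |-2-1| + |-3+ 5| + |-8-6|
  = 3 + 2 + 14
  = 19

19


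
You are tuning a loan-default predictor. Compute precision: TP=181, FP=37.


Precision = TP/(TP+FP)
= 181/(181+37)
= 181/218 = 83.03%

83.03%


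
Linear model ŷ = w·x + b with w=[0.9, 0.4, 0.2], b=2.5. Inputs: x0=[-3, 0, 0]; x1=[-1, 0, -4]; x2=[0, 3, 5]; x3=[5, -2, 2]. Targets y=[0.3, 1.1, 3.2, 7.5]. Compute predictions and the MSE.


ŷ0 = (0.9)·(-3) + (0.4)·(0) + (0.2)·(0) + 2.5 = -0.2
ŷ1 = (0.9)·(-1) + (0.4)·(0) + (0.2)·(-4) + 2.5 = 0.8
ŷ2 = (0.9)·(0) + (0.4)·(3) + (0.2)·(5) + 2.5 = 4.7
ŷ3 = (0.9)·(5) + (0.4)·(-2) + (0.2)·(2) + 2.5 = 6.6
errors² = [0.25, 0.09, 2.25, 0.81]
MSE = 3.4000/4 = 0.85

0.85


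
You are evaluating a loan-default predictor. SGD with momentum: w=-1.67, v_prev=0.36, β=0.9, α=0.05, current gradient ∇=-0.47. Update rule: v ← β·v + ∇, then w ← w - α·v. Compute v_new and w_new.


v_new = 0.9·0.36 - 0.47 = 0.324 - 0.47 = -0.146
w_new = -1.67 - 0.05·-0.146 = -1.67 + 0.0073 = -1.6627

v_new=-0.146, w_new=-1.6627


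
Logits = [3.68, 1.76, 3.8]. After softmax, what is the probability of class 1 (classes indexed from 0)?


Exponentials: e^3.68=39.6464, e^1.76=5.8124, e^3.8=44.7012
Sum = 90.16
Softmax = [0.4397, 0.0645, 0.4958]
p[1] = 5.8124/90.16 = 0.0645

0.0645


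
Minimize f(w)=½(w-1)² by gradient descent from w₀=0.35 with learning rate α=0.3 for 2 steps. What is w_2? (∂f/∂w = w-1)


step 1: grad = 0.35-1 = -0.65; w = 0.35 - 0.3·(-0.65) = 0.545
step 2: grad = 0.545-1 = -0.455; w = 0.545 - 0.3·(-0.455) = 0.6815

0.6815


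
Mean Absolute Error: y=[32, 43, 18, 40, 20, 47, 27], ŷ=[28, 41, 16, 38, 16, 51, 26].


Absolute errors: |32-28|=4, |43-41|=2, |18-16|=2, |40-38|=2, |20-16|=4, |47-51|=4, |27-26|=1
Sum = 19
MAE = 19/7 = 19/7

19/7


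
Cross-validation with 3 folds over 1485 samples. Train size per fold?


Fold size = 1485/3 = 495
Training per fold = 1485 - 495 = 990

990


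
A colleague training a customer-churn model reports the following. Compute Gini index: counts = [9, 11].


Probabilities: [9/20, 11/20] ≈ [0.45, 0.55]
Σpᵢ² = (81 + 121)/20² = 202/400
Gini = 1 - Σpᵢ² = 1 - 202/400 = 0.495

0.495


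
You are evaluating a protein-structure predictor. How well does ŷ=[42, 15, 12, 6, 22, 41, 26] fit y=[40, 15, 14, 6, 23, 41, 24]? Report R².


ȳ = 23.2857
SS_res = Σ(y-ŷ)² = 13
SS_tot = Σ(y-ȳ)² = 1047.43
R² = 1 - SS_res/SS_tot = 1 - 0.0124 = 0.9876

0.9876


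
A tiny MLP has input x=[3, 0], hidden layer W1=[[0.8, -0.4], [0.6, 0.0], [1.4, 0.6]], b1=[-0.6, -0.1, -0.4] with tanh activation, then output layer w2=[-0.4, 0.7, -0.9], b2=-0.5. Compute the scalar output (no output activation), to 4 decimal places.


z1[0] = (0.8)·(3) + (-0.4)·(0) - 0.6 = 1.8
z1[1] = (0.6)·(3) + (0.0)·(0) - 0.1 = 1.7
z1[2] = (1.4)·(3) + (0.6)·(0) - 0.4 = 3.8
h = tanh(z1) = [0.9468, 0.9354, 0.999]
output = (-0.4)·(0.9468) + (0.7)·(0.9354) + (-0.9)·(0.999) - 0.5 = -1.123

-1.123


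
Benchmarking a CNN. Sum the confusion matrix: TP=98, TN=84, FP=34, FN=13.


Total = TP + TN + FP + FN
= 98 + 84 + 34 + 13
= 229
(Predicted positive: 132, predicted negative: 97)

229


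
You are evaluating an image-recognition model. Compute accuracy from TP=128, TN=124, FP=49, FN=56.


Accuracy = (TP+TN)/(TP+TN+FP+FN)
= (128+124)/(357)
= 252/357 = 70.59%

70.59%


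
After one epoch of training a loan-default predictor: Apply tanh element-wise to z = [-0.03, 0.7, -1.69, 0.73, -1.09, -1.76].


tanh(-0.03) = -0.03
tanh(0.7) = 0.6044
tanh(-1.69) = -0.9341
tanh(0.73) = 0.6231
tanh(-1.09) = -0.7969
tanh(-1.76) = -0.9425
result = [-0.03, 0.6044, -0.9341, 0.6231, -0.7969, -0.9425]

[-0.03, 0.6044, -0.9341, 0.6231, -0.7969, -0.9425]


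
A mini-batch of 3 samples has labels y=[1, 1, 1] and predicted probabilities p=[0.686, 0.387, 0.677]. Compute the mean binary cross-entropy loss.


L[0] = -ln(0.686) = 0.3769
L[1] = -ln(0.387) = 0.9493
L[2] = -ln(0.677) = 0.3901
mean = (0.3769 + 0.9493 + 0.3901)/3 = 0.5721

0.5721


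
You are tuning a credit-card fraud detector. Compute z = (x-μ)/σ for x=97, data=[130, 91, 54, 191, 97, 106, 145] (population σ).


μ = 116.2857, σ = 40.693
z = (97 - 116.2857)/40.693 = -0.4739

-0.4739


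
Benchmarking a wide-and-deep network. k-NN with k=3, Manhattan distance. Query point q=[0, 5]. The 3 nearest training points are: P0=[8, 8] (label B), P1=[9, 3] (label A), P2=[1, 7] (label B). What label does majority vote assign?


d(q,P0) = 11  (label B)
d(q,P1) = 11  (label A)
d(q,P2) = 3  (label B)
Votes: A=1, B=2
Majority → B

B


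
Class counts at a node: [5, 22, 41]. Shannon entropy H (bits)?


Probabilities: [5/68, 22/68, 41/68] ≈ [0.0735, 0.3235, 0.6029]
H = -((5/68)·log₂(5/68) + (22/68)·log₂(22/68) + (41/68)·log₂(41/68))
  = 1.2437 bits

1.2437 bits


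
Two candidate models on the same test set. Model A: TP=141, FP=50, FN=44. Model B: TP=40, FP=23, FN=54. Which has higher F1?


Model A: P=141/191=0.7382, R=141/185=0.7622, F1=2PR/(P+R)=2TP/(2TP+FP+FN)=282/376=0.75
Model B: P=40/63=0.6349, R=40/94=0.4255, F1=2PR/(P+R)=2TP/(2TP+FP+FN)=80/157=0.5096
0.75 > 0.5096 → Model A

Model A


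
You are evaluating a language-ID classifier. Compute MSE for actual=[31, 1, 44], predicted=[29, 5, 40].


Squared errors: (31-29)²=4, (1-5)²=16, (44-40)²=16
Sum = 36
MSE = 36/3 = 12

12


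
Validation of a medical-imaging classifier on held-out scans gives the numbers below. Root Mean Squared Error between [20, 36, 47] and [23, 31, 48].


MSE = 35/3 = 11.6667
RMSE = √(35/3) = 3.4157

3.4157


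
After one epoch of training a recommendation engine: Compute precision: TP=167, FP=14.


Precision = TP/(TP+FP)
= 167/(167+14)
= 167/181 = 92.27%

92.27%


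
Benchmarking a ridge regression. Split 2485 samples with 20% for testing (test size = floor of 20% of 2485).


Test = ⌊2485·20/100⌋ = 497
Train = 2485 - 497 = 1988

Train: 1988, Test: 497


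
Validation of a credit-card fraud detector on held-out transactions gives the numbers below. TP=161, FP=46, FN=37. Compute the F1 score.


Precision = 161/207 = 0.7778
Recall = 161/198 = 0.8131
F1 = 2·P·R/(P+R) = 2·TP/(2·TP+FP+FN) = 322/(322+46+37) = 322/405 = 0.7951

0.7951


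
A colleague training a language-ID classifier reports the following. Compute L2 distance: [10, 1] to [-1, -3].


d = √((10+ 1)² + (1+ 3)²)
  = √(121 + 16)
  = √137 = 11.7047

11.7047


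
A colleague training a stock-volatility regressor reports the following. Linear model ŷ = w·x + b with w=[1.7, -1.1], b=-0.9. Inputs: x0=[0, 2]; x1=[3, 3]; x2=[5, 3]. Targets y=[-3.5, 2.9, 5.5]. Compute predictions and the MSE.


ŷ0 = (1.7)·(0) + (-1.1)·(2) - 0.9 = -3.1
ŷ1 = (1.7)·(3) + (-1.1)·(3) - 0.9 = 0.9
ŷ2 = (1.7)·(5) + (-1.1)·(3) - 0.9 = 4.3
errors² = [0.16, 4.0, 1.44]
MSE = 5.6000/3 = 1.8667

1.8667


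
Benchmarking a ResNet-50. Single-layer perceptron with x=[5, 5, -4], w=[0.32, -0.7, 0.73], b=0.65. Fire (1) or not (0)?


z = (5)·(0.32) + (5)·(-0.7) + (-4)·(0.73) + 0.65
  = -4.17
step(z) = 0 (z<0)

0


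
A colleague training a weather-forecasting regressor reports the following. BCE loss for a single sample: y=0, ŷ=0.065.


BCE = -[y·ln(p) + (1-y)·ln(1-p)]
= -0 - 1·ln(1-0.065)
= -ln(0.935) = 0.0672

0.0672


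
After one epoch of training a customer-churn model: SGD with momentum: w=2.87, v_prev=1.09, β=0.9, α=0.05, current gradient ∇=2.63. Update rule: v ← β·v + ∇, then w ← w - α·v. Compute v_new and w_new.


v_new = 0.9·1.09 + 2.63 = 0.981 + 2.63 = 3.611
w_new = 2.87 - 0.05·3.611 = 2.87 - 0.18055 = 2.68945

v_new=3.611, w_new=2.68945


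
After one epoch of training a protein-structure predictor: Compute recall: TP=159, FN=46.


Recall = TP/(TP+FN)
= 159/(159+46)
= 159/205 = 77.56%

77.56%


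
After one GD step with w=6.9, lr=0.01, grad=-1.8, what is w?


w_new = w - α·∇
= 6.9 - 0.01·-1.8
= 6.9 + 0.018
= 6.918

6.918


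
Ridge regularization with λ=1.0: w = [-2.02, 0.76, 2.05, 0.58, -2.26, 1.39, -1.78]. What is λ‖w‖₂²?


‖w‖₂² = (-2.02)² + (0.76)² + (2.05)² + (0.58)² + (-2.26)² + (1.39)² + (-1.78)²
     = 4.0804 + 0.5776 + 4.2025 + 0.3364 + 5.1076 + 1.9321 + 3.1684
     = 19.405
λ·‖w‖₂² = 1.0·19.405 = 19.405

19.405


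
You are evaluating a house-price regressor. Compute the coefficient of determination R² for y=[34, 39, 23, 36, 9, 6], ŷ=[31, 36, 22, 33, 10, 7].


ȳ = 24.5
SS_res = Σ(y-ŷ)² = 30
SS_tot = Σ(y-ȳ)² = 1017.5
R² = 1 - SS_res/SS_tot = 1 - 0.0295 = 0.9705

0.9705


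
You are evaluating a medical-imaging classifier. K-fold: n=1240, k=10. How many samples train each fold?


Fold size = 1240/10 = 124
Training per fold = 1240 - 124 = 1116

1116


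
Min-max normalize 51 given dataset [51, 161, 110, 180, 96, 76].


min=51, max=180
(51-51)/(180-51) = 0/129 = 0.0

0.0


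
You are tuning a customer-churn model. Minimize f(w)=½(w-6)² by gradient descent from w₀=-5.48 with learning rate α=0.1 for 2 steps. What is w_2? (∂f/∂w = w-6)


step 1: grad = -5.48-6 = -11.48; w = -5.48 - 0.1·(-11.48) = -4.332
step 2: grad = -4.332-6 = -10.332; w = -4.332 - 0.1·(-10.332) = -3.2988

-3.2988


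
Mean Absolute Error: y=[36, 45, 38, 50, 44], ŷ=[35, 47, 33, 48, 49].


Absolute errors: |36-35|=1, |45-47|=2, |38-33|=5, |50-48|=2, |44-49|=5
Sum = 15
MAE = 15/5 = 3

3


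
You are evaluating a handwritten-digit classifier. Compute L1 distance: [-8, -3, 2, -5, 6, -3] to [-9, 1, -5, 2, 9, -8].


d = |-8+ 9| + |-3-1| + |2+ 5| + |-5-2| + |6-9| + |-3+ 8|
  = 1 + 4 + 7 + 7 + 3 + 5
  = 27

27


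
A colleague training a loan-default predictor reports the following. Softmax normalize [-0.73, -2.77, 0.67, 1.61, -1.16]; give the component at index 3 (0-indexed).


Exponentials: e^-0.73=0.4819, e^-2.77=0.0627, e^0.67=1.9542, e^1.61=5.0028, e^-1.16=0.3135
Sum = 7.8151
Softmax = [0.0617, 0.008, 0.2501, 0.6401, 0.0401]
p[3] = 5.0028/7.8151 = 0.6401

0.6401


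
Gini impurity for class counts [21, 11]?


Probabilities: [21/32, 11/32] ≈ [0.6562, 0.3438]
Σpᵢ² = (441 + 121)/32² = 562/1024
Gini = 1 - Σpᵢ² = 1 - 562/1024 = 0.4512

0.4512


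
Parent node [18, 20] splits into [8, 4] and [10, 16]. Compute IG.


Parent = [18, 20], H_parent = 0.998
H_left = 0.9183 (n=12), H_right = 0.9612 (n=26)
H_children = (12/38)·0.9183 + (26/38)·0.9612 = 0.9477
IG = 0.998 - 0.9477 = 0.0503

0.0503


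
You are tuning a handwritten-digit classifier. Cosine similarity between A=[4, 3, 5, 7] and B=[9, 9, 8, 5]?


A·B = 4·9 + 3·9 + 5·8 + 7·5 = 138
‖A‖ = √99 = 9.9499, ‖B‖ = √251 = 15.843
cos = 138/(√99·√251) = 138/√24849 = 0.8754

0.8754


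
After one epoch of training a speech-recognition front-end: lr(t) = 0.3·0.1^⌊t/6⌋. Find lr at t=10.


n_drops = ⌊10/6⌋ = 1
lr = 0.3·0.1^1 = 0.3·0.1 = 0.03

0.03


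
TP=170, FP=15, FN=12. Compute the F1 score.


Precision = 170/185 = 0.9189
Recall = 170/182 = 0.9341
F1 = 2·P·R/(P+R) = 2·TP/(2·TP+FP+FN) = 340/(340+15+12) = 340/367 = 0.9264

0.9264


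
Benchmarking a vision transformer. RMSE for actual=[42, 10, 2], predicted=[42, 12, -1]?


MSE = 13/3 = 4.3333
RMSE = √(13/3) = 2.0817

2.0817


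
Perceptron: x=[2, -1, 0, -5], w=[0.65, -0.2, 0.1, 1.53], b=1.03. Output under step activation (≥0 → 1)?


z = (2)·(0.65) + (-1)·(-0.2) + (0)·(0.1) + (-5)·(1.53) + 1.03
  = -5.12
step(z) = 0 (z<0)

0


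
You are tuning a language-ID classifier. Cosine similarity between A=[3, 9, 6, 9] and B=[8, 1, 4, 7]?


A·B = 3·8 + 9·1 + 6·4 + 9·7 = 120
‖A‖ = √207 = 14.3875, ‖B‖ = √130 = 11.4018
cos = 120/(√207·√130) = 120/√26910 = 0.7315

0.7315


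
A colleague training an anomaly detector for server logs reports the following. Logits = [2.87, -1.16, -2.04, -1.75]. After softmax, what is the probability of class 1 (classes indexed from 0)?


Exponentials: e^2.87=17.637, e^-1.16=0.3135, e^-2.04=0.13, e^-1.75=0.1738
Sum = 18.2543
Softmax = [0.9662, 0.0172, 0.0071, 0.0095]
p[1] = 0.3135/18.2543 = 0.0172

0.0172


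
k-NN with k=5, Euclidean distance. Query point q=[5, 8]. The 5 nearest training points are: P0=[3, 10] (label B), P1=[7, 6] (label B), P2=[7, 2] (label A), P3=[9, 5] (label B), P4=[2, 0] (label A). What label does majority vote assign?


d(q,P0) = 2.8284  (label B)
d(q,P1) = 2.8284  (label B)
d(q,P2) = 6.3246  (label A)
d(q,P3) = 5.0  (label B)
d(q,P4) = 8.544  (label A)
Votes: A=2, B=3
Majority → B

B


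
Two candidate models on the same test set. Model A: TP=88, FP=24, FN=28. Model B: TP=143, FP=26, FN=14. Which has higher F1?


Model A: P=88/112=0.7857, R=88/116=0.7586, F1=2PR/(P+R)=2TP/(2TP+FP+FN)=176/228=0.7719
Model B: P=143/169=0.8462, R=143/157=0.9108, F1=2PR/(P+R)=2TP/(2TP+FP+FN)=286/326=0.8773
0.7719 < 0.8773 → Model B

Model B


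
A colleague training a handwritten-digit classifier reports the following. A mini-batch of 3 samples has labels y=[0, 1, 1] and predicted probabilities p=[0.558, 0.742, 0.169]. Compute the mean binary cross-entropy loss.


L[0] = -ln(1-0.558) = -ln(0.442) = 0.8164
L[1] = -ln(0.742) = 0.2984
L[2] = -ln(0.169) = 1.7779
mean = (0.8164 + 0.2984 + 1.7779)/3 = 0.9642

0.9642


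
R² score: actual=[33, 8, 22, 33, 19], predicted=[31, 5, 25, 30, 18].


ȳ = 23
SS_res = Σ(y-ŷ)² = 32
SS_tot = Σ(y-ȳ)² = 442
R² = 1 - SS_res/SS_tot = 1 - 0.0724 = 0.9276

0.9276


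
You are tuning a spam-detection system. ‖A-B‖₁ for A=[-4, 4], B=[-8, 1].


d = |-4+ 8| + |4-1|
  = 4 + 3
  = 7

7


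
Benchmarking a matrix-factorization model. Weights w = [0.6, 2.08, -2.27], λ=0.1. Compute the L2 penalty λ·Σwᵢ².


‖w‖₂² = (0.6)² + (2.08)² + (-2.27)²
     = 0.36 + 4.3264 + 5.1529
     = 9.8393
λ·‖w‖₂² = 0.1·9.8393 = 0.98393

0.98393


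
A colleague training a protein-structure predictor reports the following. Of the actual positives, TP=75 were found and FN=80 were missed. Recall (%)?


Recall = TP/(TP+FN)
= 75/(75+80)
= 75/155 = 48.39%

48.39%


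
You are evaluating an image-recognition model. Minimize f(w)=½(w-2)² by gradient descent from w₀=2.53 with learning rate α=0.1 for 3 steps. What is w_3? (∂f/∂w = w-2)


step 1: grad = 2.53-2 = 0.53; w = 2.53 - 0.1·(0.53) = 2.477
step 2: grad = 2.477-2 = 0.477; w = 2.477 - 0.1·(0.477) = 2.4293
step 3: grad = 2.4293-2 = 0.4293; w = 2.4293 - 0.1·(0.4293) = 2.38637

2.38637


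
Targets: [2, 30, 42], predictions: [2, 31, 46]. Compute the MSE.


Squared errors: (2-2)²=0, (30-31)²=1, (42-46)²=16
Sum = 17
MSE = 17/3 = 17/3

17/3


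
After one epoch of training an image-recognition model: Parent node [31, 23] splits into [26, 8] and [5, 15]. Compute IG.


Parent = [31, 23], H_parent = 0.9841
H_left = 0.7871 (n=34), H_right = 0.8113 (n=20)
H_children = (34/54)·0.7871 + (20/54)·0.8113 = 0.7961
IG = 0.9841 - 0.7961 = 0.188

0.188


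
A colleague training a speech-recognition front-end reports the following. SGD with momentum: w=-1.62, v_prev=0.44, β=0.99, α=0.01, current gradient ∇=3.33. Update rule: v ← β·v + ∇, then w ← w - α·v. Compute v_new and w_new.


v_new = 0.99·0.44 + 3.33 = 0.4356 + 3.33 = 3.7656
w_new = -1.62 - 0.01·3.7656 = -1.62 - 0.037656 = -1.657656

v_new=3.7656, w_new=-1.657656


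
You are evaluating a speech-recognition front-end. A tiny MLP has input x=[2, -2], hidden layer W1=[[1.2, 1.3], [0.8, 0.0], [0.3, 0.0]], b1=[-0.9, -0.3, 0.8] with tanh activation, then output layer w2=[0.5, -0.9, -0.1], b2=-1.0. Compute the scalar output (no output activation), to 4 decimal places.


z1[0] = (1.2)·(2) + (1.3)·(-2) - 0.9 = -1.1
z1[1] = (0.8)·(2) + (0.0)·(-2) - 0.3 = 1.3
z1[2] = (0.3)·(2) + (0.0)·(-2) + 0.8 = 1.4
h = tanh(z1) = [-0.8005, 0.8617, 0.8854]
output = (0.5)·(-0.8005) + (-0.9)·(0.8617) + (-0.1)·(0.8854) - 1.0 = -2.2643

-2.2643


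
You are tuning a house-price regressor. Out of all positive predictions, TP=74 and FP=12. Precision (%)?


Precision = TP/(TP+FP)
= 74/(74+12)
= 74/86 = 86.05%

86.05%


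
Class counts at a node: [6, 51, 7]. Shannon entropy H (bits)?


Probabilities: [6/64, 51/64, 7/64] ≈ [0.0938, 0.7969, 0.1094]
H = -((6/64)·log₂(6/64) + (51/64)·log₂(51/64) + (7/64)·log₂(7/64))
  = 0.9304 bits

0.9304 bits


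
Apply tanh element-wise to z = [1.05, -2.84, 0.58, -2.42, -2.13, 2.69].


tanh(1.05) = 0.7818
tanh(-2.84) = -0.9932
tanh(0.58) = 0.5227
tanh(-2.42) = -0.9843
tanh(-2.13) = -0.9721
tanh(2.69) = 0.9908
result = [0.7818, -0.9932, 0.5227, -0.9843, -0.9721, 0.9908]

[0.7818, -0.9932, 0.5227, -0.9843, -0.9721, 0.9908]


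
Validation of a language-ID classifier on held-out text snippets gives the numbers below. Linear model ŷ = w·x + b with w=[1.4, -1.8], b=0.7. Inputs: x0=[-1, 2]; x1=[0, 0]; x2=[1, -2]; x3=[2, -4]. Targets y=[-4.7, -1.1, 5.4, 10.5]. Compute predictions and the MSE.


ŷ0 = (1.4)·(-1) + (-1.8)·(2) + 0.7 = -4.3
ŷ1 = (1.4)·(0) + (-1.8)·(0) + 0.7 = 0.7
ŷ2 = (1.4)·(1) + (-1.8)·(-2) + 0.7 = 5.7
ŷ3 = (1.4)·(2) + (-1.8)·(-4) + 0.7 = 10.7
errors² = [0.16, 3.24, 0.09, 0.04]
MSE = 3.5300/4 = 0.8825

0.8825


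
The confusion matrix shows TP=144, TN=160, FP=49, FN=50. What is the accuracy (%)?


Accuracy = (TP+TN)/(TP+TN+FP+FN)
= (144+160)/(403)
= 304/403 = 75.43%

75.43%


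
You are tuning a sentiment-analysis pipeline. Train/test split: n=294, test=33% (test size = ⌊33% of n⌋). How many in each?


Test = ⌊294·33/100⌋ = 97
Train = 294 - 97 = 197

Train: 197, Test: 97


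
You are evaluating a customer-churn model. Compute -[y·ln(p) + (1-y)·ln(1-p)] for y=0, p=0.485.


BCE = -[y·ln(p) + (1-y)·ln(1-p)]
= -0 - 1·ln(1-0.485)
= -ln(0.515) = 0.6636

0.6636


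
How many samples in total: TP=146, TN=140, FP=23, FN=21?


Total = TP + TN + FP + FN
= 146 + 140 + 23 + 21
= 330
(Predicted positive: 169, predicted negative: 161)

330


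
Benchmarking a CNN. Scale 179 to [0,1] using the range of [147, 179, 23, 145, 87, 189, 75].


min=23, max=189
(179-23)/(189-23) = 156/166 = 0.9398

0.9398


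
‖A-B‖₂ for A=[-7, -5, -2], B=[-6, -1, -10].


d = √((-7+ 6)² + (-5+ 1)² + (-2+ 10)²)
  = √(1 + 16 + 64)
  = √81 = 9.0

9.0


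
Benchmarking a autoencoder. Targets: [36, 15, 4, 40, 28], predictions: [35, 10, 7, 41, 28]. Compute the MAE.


Absolute errors: |36-35|=1, |15-10|=5, |4-7|=3, |40-41|=1, |28-28|=0
Sum = 10
MAE = 10/5 = 2

2


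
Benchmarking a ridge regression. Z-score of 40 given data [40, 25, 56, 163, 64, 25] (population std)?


μ = 62.1667, σ = 47.3688
z = (40 - 62.1667)/47.3688 = -0.468

-0.468


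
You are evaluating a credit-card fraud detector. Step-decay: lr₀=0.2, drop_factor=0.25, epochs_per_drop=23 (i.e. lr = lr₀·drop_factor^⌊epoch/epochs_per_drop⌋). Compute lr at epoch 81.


n_drops = ⌊81/23⌋ = 3
lr = 0.2·0.25^3 = 0.2·0.015625 = 0.003125

0.003125


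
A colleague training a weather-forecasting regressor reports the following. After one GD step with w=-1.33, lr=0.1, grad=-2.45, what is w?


w_new = w - α·∇
= -1.33 - 0.1·-2.45
= -1.33 + 0.245
= -1.085

-1.085


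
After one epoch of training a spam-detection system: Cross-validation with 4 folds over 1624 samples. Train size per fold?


Fold size = 1624/4 = 406
Training per fold = 1624 - 406 = 1218

1218


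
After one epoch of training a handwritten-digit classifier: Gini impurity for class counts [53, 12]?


Probabilities: [53/65, 12/65] ≈ [0.8154, 0.1846]
Σpᵢ² = (2809 + 144)/65² = 2953/4225
Gini = 1 - Σpᵢ² = 1 - 2953/4225 = 0.3011

0.3011


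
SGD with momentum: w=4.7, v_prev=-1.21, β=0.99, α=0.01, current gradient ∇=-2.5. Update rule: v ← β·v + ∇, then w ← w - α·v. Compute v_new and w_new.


v_new = 0.99·-1.21 - 2.5 = -1.1979 - 2.5 = -3.6979
w_new = 4.7 - 0.01·-3.6979 = 4.7 + 0.036979 = 4.736979

v_new=-3.6979, w_new=4.736979


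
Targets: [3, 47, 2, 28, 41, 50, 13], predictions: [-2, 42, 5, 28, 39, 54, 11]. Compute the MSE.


Squared errors: (3+ 2)²=25, (47-42)²=25, (2-5)²=9, (28-28)²=0, (41-39)²=4, (50-54)²=16, (13-11)²=4
Sum = 83
MSE = 83/7 = 83/7

83/7


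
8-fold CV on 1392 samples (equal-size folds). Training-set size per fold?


Fold size = 1392/8 = 174
Training per fold = 1392 - 174 = 1218

1218


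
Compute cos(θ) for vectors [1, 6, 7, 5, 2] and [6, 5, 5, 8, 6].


A·B = 1·6 + 6·5 + 7·5 + 5·8 + 2·6 = 123
‖A‖ = √115 = 10.7238, ‖B‖ = √186 = 13.6382
cos = 123/(√115·√186) = 123/√21390 = 0.841

0.841


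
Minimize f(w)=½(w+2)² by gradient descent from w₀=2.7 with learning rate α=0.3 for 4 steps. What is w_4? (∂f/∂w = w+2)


step 1: grad = 2.7+2 = 4.7; w = 2.7 - 0.3·(4.7) = 1.29
step 2: grad = 1.29+2 = 3.29; w = 1.29 - 0.3·(3.29) = 0.303
step 3: grad = 0.303+2 = 2.303; w = 0.303 - 0.3·(2.303) = -0.3879
step 4: grad = -0.3879+2 = 1.6121; w = -0.3879 - 0.3·(1.6121) = -0.87153

-0.87153


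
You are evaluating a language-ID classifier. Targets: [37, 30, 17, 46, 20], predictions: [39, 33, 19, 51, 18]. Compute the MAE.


Absolute errors: |37-39|=2, |30-33|=3, |17-19|=2, |46-51|=5, |20-18|=2
Sum = 14
MAE = 14/5 = 14/5

14/5


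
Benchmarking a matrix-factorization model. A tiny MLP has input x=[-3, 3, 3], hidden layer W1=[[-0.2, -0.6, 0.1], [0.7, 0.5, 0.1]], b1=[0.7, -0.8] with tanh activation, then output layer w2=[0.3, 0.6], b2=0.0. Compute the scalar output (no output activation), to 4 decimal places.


z1[0] = (-0.2)·(-3) + (-0.6)·(3) + (0.1)·(3) + 0.7 = -0.2
z1[1] = (0.7)·(-3) + (0.5)·(3) + (0.1)·(3) - 0.8 = -1.1
h = tanh(z1) = [-0.1974, -0.8005]
output = (0.3)·(-0.1974) + (0.6)·(-0.8005) + 0.0 = -0.5395

-0.5395


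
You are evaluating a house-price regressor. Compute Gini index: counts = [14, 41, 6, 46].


Probabilities: [14/107, 41/107, 6/107, 46/107] ≈ [0.1308, 0.3832, 0.0561, 0.4299]
Σpᵢ² = (196 + 1681 + 36 + 2116)/107² = 4029/11449
Gini = 1 - Σpᵢ² = 1 - 4029/11449 = 0.6481

0.6481


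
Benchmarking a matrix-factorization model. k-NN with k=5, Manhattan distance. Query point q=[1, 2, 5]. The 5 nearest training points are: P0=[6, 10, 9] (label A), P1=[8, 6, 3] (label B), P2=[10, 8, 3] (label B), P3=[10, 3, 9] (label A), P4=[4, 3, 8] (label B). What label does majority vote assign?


d(q,P0) = 17  (label A)
d(q,P1) = 13  (label B)
d(q,P2) = 17  (label B)
d(q,P3) = 14  (label A)
d(q,P4) = 7  (label B)
Votes: A=2, B=3
Majority → B

B


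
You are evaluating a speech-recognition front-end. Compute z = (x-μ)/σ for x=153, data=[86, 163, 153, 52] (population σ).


μ = 113.5, σ = 46.2304
z = (153 - 113.5)/46.2304 = 0.8544

0.8544


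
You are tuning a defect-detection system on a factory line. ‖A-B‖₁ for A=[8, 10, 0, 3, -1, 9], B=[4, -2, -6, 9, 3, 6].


d = |8-4| + |10+ 2| + |0+ 6| + |3-9| + |-1-3| + |9-6|
  = 4 + 12 + 6 + 6 + 4 + 3
  = 35

35


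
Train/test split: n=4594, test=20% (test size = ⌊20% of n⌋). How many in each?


Test = ⌊4594·20/100⌋ = 918
Train = 4594 - 918 = 3676

Train: 3676, Test: 918


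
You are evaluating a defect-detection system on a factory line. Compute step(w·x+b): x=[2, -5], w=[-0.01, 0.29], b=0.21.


z = (2)·(-0.01) + (-5)·(0.29) + 0.21
  = -1.26
step(z) = 0 (z<0)

0


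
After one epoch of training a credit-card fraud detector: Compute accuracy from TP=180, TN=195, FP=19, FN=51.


Accuracy = (TP+TN)/(TP+TN+FP+FN)
= (180+195)/(445)
= 375/445 = 84.27%

84.27%


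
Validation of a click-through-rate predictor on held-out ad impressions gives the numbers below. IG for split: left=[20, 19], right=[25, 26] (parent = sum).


Parent = [45, 45], H_parent = 1
H_left = 0.9995 (n=39), H_right = 0.9997 (n=51)
H_children = (39/90)·0.9995 + (51/90)·0.9997 = 0.9996
IG = 1 - 0.9996 = 0.0004

0.0004


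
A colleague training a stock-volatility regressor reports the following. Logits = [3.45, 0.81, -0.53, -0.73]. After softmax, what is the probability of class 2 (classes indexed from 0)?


Exponentials: e^3.45=31.5004, e^0.81=2.2479, e^-0.53=0.5886, e^-0.73=0.4819
Sum = 34.8188
Softmax = [0.9047, 0.0646, 0.0169, 0.0138]
p[2] = 0.5886/34.8188 = 0.0169

0.0169


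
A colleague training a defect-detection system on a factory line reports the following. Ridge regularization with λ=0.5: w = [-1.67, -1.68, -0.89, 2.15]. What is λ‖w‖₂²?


‖w‖₂² = (-1.67)² + (-1.68)² + (-0.89)² + (2.15)²
     = 2.7889 + 2.8224 + 0.7921 + 4.6225
     = 11.0259
λ·‖w‖₂² = 0.5·11.0259 = 5.51295

5.51295


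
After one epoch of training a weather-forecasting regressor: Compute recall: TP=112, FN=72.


Recall = TP/(TP+FN)
= 112/(112+72)
= 112/184 = 60.87%

60.87%


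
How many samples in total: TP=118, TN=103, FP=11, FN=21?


Total = TP + TN + FP + FN
= 118 + 103 + 11 + 21
= 253
(Predicted positive: 129, predicted negative: 124)

253


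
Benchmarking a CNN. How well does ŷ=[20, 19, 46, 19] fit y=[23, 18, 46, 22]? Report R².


ȳ = 27.25
SS_res = Σ(y-ŷ)² = 19
SS_tot = Σ(y-ȳ)² = 482.75
R² = 1 - SS_res/SS_tot = 1 - 0.0394 = 0.9606

0.9606


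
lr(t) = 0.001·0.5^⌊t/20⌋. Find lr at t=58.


n_drops = ⌊58/20⌋ = 2
lr = 0.001·0.5^2 = 0.001·0.25 = 0.00025

0.00025


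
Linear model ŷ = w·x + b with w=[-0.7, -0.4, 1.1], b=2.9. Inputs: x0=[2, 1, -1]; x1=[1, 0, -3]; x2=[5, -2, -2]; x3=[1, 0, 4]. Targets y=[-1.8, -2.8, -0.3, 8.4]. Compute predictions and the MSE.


ŷ0 = (-0.7)·(2) + (-0.4)·(1) + (1.1)·(-1) + 2.9 = 0.0
ŷ1 = (-0.7)·(1) + (-0.4)·(0) + (1.1)·(-3) + 2.9 = -1.1
ŷ2 = (-0.7)·(5) + (-0.4)·(-2) + (1.1)·(-2) + 2.9 = -2.0
ŷ3 = (-0.7)·(1) + (-0.4)·(0) + (1.1)·(4) + 2.9 = 6.6
errors² = [3.24, 2.89, 2.89, 3.24]
MSE = 12.2600/4 = 3.065

3.065
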